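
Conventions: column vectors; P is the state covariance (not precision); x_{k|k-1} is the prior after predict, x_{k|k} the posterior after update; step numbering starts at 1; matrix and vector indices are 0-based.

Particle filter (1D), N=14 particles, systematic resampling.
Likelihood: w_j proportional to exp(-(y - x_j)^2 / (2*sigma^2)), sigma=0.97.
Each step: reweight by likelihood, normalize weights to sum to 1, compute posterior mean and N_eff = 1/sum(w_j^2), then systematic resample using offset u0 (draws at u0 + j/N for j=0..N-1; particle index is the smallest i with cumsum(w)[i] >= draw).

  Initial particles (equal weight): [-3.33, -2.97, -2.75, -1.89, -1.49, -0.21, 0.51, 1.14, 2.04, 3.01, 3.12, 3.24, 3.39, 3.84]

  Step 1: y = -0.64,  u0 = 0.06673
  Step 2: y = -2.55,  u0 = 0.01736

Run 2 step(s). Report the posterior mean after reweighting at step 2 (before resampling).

step 1: w=[0.0074, 0.0193, 0.0324, 0.1503, 0.2349, 0.3126, 0.1708, 0.0640, 0.0076, 0.0003, 0.0002, 0.0001, 0.0001, 0.0000]  mean=-0.6930  Neff=4.7544  idx=[3, 3, 4, 4, 4, 4, 5, 5, 5, 5, 6, 6, 6, 8]
step 2: w=[0.1970, 0.1970, 0.1367, 0.1367, 0.1367, 0.1367, 0.0135, 0.0135, 0.0135, 0.0135, 0.0017, 0.0017, 0.0017, 0.0000]  mean=-1.5680  Neff=6.5321  idx=[0, 0, 0, 1, 1, 1, 2, 2, 3, 3, 4, 4, 5, 6]

post_mean = -1.5680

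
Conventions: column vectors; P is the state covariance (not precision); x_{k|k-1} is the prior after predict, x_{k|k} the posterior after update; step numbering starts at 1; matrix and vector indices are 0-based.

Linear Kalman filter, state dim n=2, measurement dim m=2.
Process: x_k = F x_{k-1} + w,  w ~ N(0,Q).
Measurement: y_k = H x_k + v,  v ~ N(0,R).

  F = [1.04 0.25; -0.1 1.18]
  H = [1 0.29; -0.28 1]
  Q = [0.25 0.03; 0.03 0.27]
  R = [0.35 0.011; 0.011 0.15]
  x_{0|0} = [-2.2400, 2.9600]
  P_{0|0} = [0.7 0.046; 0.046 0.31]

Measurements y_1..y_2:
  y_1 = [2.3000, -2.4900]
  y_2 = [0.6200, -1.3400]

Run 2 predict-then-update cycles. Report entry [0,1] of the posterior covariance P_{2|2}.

P_post[0,1] = 0.0346

step 1: x^-=[-1.5896, 3.7168]  P^-=[1.0504 0.1040; 0.1040 0.6978]  S=[1.5194 0.0148; 0.0148 0.8719]  K=[0.7134 -0.2302; 0.1942 0.7636]  nu=[2.8117, -6.6519]  x^+=[1.9474, -0.8167]  P^+=[0.2358 0.0393; 0.0393 0.1277]
step 2: x^-=[1.8211, -1.1584]  P^-=[0.5334 0.0904; 0.0904 0.4409]  S=[0.9730 0.0726; 0.0726 0.5820]  K=[0.5882 -0.1746; 0.1727 0.6924]  nu=[-0.8652, 0.3283]  x^+=[1.2549, -1.0805]  P^+=[0.1939 0.0346; 0.0346 0.1154]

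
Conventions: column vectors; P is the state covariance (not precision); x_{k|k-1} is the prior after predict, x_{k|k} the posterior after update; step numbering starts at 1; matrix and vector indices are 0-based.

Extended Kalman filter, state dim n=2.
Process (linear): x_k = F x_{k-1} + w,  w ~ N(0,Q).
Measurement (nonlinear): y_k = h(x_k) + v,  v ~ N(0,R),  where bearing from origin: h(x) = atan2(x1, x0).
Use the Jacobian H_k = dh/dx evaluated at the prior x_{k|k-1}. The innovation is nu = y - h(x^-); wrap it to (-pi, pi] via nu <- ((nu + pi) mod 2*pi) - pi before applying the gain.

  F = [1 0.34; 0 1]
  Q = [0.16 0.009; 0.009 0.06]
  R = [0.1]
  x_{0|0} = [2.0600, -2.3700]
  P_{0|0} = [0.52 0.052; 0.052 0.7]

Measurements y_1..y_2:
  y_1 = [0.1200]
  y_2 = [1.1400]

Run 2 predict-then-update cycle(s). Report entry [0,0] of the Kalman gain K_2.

K[0,0] = 0.8212

step 1: x^-=[1.2542, -2.3700]  P^-=[0.7963 0.2990; 0.2990 0.7600]  H_jac=[0.3296 0.1744]  S=[0.2440]  K=[1.2893; 0.9471]  nu=[1.2041]  x^+=[2.8066, -1.2296]  P^+=[0.3906 0.0010; 0.0010 0.5411]
step 2: x^-=[2.3886, -1.2296]  P^-=[0.6138 0.1940; 0.1940 0.6011]  H_jac=[0.1704 0.3310]  S=[0.2055]  K=[0.8212; 1.1287]  nu=[1.6154]  x^+=[3.7151, 0.5937]  P^+=[0.4753 0.0035; 0.0035 0.3393]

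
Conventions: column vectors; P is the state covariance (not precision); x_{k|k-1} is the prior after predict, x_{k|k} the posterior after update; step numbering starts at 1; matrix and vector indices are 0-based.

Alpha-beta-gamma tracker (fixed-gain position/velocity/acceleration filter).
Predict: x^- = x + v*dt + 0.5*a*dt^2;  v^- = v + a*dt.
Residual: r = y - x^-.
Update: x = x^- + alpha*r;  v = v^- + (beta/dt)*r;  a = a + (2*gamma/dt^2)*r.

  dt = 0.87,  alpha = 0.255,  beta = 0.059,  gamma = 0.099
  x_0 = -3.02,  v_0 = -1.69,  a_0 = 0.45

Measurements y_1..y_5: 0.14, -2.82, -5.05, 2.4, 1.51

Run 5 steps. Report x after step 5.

x_post = 2.7459

step 1: x_pred=-4.3200  r=4.4600  x^+=-3.1827  v^+=-0.9960  a^+=1.6167
step 2: x_pred=-3.4374  r=0.6174  x^+=-3.2800  v^+=0.4524  a^+=1.7782
step 3: x_pred=-2.2134  r=-2.8366  x^+=-2.9368  v^+=1.8070  a^+=1.0362
step 4: x_pred=-0.9725  r=3.3725  x^+=-0.1125  v^+=2.9372  a^+=1.9184
step 5: x_pred=3.1689  r=-1.6589  x^+=2.7459  v^+=4.4938  a^+=1.4845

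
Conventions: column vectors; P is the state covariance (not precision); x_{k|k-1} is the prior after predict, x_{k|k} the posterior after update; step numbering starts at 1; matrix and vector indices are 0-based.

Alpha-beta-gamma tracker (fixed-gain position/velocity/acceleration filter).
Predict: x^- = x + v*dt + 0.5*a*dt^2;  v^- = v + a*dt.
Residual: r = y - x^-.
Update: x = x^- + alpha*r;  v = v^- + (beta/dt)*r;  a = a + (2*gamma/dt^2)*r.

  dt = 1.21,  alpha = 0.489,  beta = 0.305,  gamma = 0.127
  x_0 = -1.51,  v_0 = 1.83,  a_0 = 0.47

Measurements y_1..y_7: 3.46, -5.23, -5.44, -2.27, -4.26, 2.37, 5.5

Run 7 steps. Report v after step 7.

v_post = 3.9290

step 1: x_pred=1.0484  r=2.4116  x^+=2.2277  v^+=3.0066  a^+=0.8884
step 2: x_pred=6.5160  r=-11.7460  x^+=0.7722  v^+=1.1208  a^+=-1.1494
step 3: x_pred=1.2869  r=-6.7269  x^+=-2.0025  v^+=-1.9656  a^+=-2.3164
step 4: x_pred=-6.0766  r=3.8066  x^+=-4.2152  v^+=-3.8089  a^+=-1.6560
step 5: x_pred=-10.0362  r=5.7762  x^+=-7.2117  v^+=-4.3567  a^+=-0.6539
step 6: x_pred=-12.9619  r=15.3319  x^+=-5.4646  v^+=-1.2832  a^+=2.0060
step 7: x_pred=-5.5489  r=11.0489  x^+=-0.1460  v^+=3.9290  a^+=3.9228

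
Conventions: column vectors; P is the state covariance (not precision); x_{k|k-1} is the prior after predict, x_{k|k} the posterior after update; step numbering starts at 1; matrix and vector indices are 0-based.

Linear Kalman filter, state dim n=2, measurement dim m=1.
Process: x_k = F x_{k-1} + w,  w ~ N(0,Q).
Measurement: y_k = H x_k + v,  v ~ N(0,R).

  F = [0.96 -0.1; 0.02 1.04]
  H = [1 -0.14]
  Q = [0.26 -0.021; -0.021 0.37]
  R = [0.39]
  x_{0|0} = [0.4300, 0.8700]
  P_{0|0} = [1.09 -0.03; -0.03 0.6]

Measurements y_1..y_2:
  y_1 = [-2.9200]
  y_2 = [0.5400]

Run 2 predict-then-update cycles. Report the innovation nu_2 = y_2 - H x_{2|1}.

step 1: x^-=[0.3258, 0.9134]  P^-=[1.2763 -0.0924; -0.0924 1.0181]  S=[1.7121]  K=[0.7530; -0.1372]  nu=[-3.1179]  x^+=[-2.0220, 1.3412]  P^+=[0.3055 0.0845; 0.0845 0.9859]
step 2: x^-=[-2.0752, 1.3544]  P^-=[0.5352 -0.0335; -0.0335 1.4400]  S=[0.9628]  K=[0.5607; -0.2441]  nu=[2.8049]  x^+=[-0.5024, 0.6696]  P^+=[0.2325 0.0984; 0.0984 1.3826]

innov = [2.8049]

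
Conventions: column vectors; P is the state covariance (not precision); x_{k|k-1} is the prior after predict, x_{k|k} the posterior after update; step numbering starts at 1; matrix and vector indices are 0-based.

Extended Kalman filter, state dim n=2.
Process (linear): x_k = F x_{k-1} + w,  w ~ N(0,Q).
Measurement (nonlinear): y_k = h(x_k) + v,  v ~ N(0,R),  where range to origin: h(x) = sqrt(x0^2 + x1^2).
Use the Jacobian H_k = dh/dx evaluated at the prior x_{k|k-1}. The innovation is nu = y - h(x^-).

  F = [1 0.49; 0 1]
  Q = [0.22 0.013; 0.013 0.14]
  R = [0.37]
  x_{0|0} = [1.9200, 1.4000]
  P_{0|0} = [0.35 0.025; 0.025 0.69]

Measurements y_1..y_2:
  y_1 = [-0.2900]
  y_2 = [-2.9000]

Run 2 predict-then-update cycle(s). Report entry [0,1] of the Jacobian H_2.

step 1: x^-=[2.6060, 1.4000]  P^-=[0.7602 0.3761; 0.3761 0.8300]  H_jac=[0.8809 0.4733]  S=[1.4594]  K=[0.5808; 0.4962]  nu=[-3.2482]  x^+=[0.7194, -0.2117]  P^+=[0.2678 -0.0445; -0.0445 0.4707]
step 2: x^-=[0.6156, -0.2117]  P^-=[0.5573 0.1992; 0.1992 0.6107]  H_jac=[0.9457 -0.3252]  S=[0.8104]  K=[0.5703; -0.0126]  nu=[-3.5510]  x^+=[-1.4097, -0.1668]  P^+=[0.2936 0.2050; 0.2050 0.6106]

H_jac[0,1] = -0.3252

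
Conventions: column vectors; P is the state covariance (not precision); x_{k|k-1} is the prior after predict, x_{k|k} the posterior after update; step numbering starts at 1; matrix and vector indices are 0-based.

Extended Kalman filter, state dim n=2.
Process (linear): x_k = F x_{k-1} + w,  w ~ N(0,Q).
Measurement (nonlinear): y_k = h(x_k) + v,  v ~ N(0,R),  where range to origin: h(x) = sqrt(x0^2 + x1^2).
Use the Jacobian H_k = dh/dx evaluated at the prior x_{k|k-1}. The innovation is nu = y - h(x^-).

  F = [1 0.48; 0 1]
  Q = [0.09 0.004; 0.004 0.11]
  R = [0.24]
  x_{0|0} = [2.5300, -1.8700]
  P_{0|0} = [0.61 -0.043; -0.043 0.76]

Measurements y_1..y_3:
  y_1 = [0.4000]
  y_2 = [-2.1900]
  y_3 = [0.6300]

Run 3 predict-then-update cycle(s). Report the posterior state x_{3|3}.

x_post = [-0.6109, 0.1890]

step 1: x^-=[1.6324, -1.8700]  P^-=[0.8338 0.3258; 0.3258 0.8700]  H_jac=[0.6576 -0.7533]  S=[0.7715]  K=[0.3926; -0.5718]  nu=[-2.0823]  x^+=[0.8149, -0.6794]  P^+=[0.7149 0.4990; 0.4990 0.6178]
step 2: x^-=[0.4888, -0.6794]  P^-=[1.4263 0.7995; 0.7995 0.7278]  H_jac=[0.5840 -0.8117]  S=[0.4479]  K=[0.4107; -0.2764]  nu=[-3.0270]  x^+=[-0.7544, 0.1572]  P^+=[1.3507 0.8504; 0.8504 0.6935]
step 3: x^-=[-0.6789, 0.1572]  P^-=[2.4169 1.1873; 1.1873 0.8035]  H_jac=[-0.9742 0.2256]  S=[2.0527]  K=[-1.0165; -0.4751]  nu=[-0.0669]  x^+=[-0.6109, 0.1890]  P^+=[0.2958 0.1958; 0.1958 0.3401]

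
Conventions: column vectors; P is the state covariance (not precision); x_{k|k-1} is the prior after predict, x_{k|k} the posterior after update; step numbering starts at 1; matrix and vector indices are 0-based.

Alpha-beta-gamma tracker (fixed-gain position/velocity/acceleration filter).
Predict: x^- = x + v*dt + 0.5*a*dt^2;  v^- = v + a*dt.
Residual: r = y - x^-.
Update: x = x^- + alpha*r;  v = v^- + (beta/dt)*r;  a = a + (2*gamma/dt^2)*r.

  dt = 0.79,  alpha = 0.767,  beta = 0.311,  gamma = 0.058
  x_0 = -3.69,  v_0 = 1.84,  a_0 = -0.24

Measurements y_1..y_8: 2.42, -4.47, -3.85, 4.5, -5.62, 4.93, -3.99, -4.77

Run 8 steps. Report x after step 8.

x_post = -4.4987

step 1: x_pred=-2.3113  r=4.7313  x^+=1.3176  v^+=3.5130  a^+=0.6394
step 2: x_pred=4.2924  r=-8.7624  x^+=-2.4284  v^+=0.5686  a^+=-0.9892
step 3: x_pred=-2.2879  r=-1.5621  x^+=-3.4860  v^+=-0.8279  a^+=-1.2796
step 4: x_pred=-4.5393  r=9.0393  x^+=2.3938  v^+=1.7198  a^+=0.4005
step 5: x_pred=3.8774  r=-9.4974  x^+=-3.4071  v^+=-1.7027  a^+=-1.3647
step 6: x_pred=-5.1781  r=10.1081  x^+=2.5748  v^+=1.1984  a^+=0.5140
step 7: x_pred=3.6820  r=-7.6720  x^+=-2.2024  v^+=-1.4157  a^+=-0.9119
step 8: x_pred=-3.6054  r=-1.1646  x^+=-4.4987  v^+=-2.5946  a^+=-1.1284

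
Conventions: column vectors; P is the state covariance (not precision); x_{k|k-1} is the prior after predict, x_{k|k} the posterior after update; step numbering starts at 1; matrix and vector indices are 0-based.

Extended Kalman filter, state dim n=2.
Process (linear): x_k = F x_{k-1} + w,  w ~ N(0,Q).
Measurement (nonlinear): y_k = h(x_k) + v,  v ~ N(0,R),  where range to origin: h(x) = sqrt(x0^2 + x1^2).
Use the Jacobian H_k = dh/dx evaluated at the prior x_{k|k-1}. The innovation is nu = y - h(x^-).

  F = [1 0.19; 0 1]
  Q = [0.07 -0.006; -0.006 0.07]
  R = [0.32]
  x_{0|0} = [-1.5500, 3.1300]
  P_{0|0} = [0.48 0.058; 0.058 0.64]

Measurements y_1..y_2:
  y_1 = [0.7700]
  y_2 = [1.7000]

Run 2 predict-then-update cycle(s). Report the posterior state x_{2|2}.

step 1: x^-=[-0.9553, 3.1300]  P^-=[0.5951 0.1736; 0.1736 0.7100]  H_jac=[-0.2919 0.9564]  S=[0.9233]  K=[-0.0083; 0.6806]  nu=[-2.5025]  x^+=[-0.9345, 1.4267]  P^+=[0.5951 0.1788; 0.1788 0.2823]
step 2: x^-=[-0.6634, 1.4267]  P^-=[0.7432 0.2265; 0.2265 0.3523]  H_jac=[-0.4216 0.9068]  S=[0.5686]  K=[-0.1899; 0.3939]  nu=[0.1266]  x^+=[-0.6874, 1.4766]  P^+=[0.7227 0.2690; 0.2690 0.2641]

x_post = [-0.6874, 1.4766]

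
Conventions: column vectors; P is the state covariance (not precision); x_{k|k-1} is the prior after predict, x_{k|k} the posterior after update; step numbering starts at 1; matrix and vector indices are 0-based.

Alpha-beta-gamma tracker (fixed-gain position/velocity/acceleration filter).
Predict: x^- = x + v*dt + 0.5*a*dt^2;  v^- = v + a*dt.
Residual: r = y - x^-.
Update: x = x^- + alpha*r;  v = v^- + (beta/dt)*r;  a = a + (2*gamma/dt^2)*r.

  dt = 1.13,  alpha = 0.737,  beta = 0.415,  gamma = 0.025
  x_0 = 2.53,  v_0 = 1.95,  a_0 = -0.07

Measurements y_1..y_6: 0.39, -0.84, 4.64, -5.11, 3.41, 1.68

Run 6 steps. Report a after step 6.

a_post = -0.0807

step 1: x_pred=4.6888  r=-4.2988  x^+=1.5206  v^+=0.2921  a^+=-0.2383
step 2: x_pred=1.6985  r=-2.5385  x^+=-0.1724  v^+=-0.9095  a^+=-0.3377
step 3: x_pred=-1.4157  r=6.0557  x^+=3.0474  v^+=0.9329  a^+=-0.1006
step 4: x_pred=4.0373  r=-9.1473  x^+=-2.7043  v^+=-2.5402  a^+=-0.4588
step 5: x_pred=-5.8676  r=9.2776  x^+=0.9700  v^+=0.3486  a^+=-0.0955
step 6: x_pred=1.3030  r=0.3770  x^+=1.5808  v^+=0.3792  a^+=-0.0807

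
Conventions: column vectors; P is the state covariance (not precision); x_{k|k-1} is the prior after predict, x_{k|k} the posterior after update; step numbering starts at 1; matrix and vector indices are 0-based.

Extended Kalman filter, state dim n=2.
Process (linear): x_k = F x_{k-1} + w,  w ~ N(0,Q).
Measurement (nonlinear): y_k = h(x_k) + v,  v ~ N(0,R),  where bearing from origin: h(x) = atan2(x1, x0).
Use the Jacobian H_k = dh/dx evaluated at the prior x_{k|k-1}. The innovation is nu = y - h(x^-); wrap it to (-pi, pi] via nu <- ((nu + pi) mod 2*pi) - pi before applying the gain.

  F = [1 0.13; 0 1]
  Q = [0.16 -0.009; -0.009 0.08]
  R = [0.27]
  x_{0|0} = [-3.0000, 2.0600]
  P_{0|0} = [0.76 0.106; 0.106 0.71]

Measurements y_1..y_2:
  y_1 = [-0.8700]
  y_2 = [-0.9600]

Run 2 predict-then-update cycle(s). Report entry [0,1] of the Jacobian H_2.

H_jac[0,1] = -0.2248

step 1: x^-=[-2.7322, 2.0600]  P^-=[0.9596 0.1893; 0.1893 0.7900]  H_jac=[-0.1759 -0.2334]  S=[0.3583]  K=[-0.5945; -0.6075]  nu=[2.9176]  x^+=[-4.4668, 0.2875]  P^+=[0.8329 0.0599; 0.0599 0.6578]
step 2: x^-=[-4.4294, 0.2875]  P^-=[1.0196 0.1364; 0.1364 0.7378]  H_jac=[-0.0146 -0.2248]  S=[0.3084]  K=[-0.1477; -0.5443]  nu=[2.2464]  x^+=[-4.7612, -0.9352]  P^+=[1.0129 0.1116; 0.1116 0.6464]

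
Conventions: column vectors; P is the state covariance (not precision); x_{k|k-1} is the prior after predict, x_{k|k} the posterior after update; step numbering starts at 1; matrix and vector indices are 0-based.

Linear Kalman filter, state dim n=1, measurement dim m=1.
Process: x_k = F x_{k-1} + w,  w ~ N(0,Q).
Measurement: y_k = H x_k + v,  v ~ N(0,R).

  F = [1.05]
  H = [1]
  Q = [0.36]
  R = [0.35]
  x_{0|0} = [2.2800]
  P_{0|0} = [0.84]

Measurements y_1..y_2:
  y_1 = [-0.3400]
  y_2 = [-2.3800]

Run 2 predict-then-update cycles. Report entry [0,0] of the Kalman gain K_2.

step 1: x^-=[2.3940]  P^-=[1.2861]  S=[1.6361]  K=[0.7861]  nu=[-2.7340]  x^+=[0.2449]  P^+=[0.2751]
step 2: x^-=[0.2571]  P^-=[0.6633]  S=[1.0133]  K=[0.6546]  nu=[-2.6371]  x^+=[-1.4692]  P^+=[0.2291]

K[0,0] = 0.6546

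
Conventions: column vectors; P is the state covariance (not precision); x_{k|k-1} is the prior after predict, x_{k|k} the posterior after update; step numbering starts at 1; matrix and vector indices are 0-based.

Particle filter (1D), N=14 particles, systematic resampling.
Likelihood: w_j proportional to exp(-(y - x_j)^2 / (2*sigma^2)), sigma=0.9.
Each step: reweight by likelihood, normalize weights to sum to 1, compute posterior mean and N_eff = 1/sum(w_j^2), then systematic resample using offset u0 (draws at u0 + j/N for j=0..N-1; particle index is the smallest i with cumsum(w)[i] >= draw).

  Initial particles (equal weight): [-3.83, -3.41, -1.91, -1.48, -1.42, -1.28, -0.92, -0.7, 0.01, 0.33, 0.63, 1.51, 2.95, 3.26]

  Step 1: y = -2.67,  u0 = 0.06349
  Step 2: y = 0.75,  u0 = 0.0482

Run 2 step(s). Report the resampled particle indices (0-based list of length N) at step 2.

step 1: w=[0.1358, 0.2222, 0.2181, 0.1300, 0.1187, 0.0945, 0.0470, 0.0284, 0.0037, 0.0012, 0.0004, 0.0000, 0.0000, 0.0000]  mean=-2.2386  Neff=6.3161  idx=[0, 0, 1, 1, 1, 2, 2, 2, 3, 4, 4, 5, 6, 7]
step 2: w=[0.0000, 0.0000, 0.0000, 0.0000, 0.0000, 0.0175, 0.0175, 0.0175, 0.0641, 0.0755, 0.0755, 0.1085, 0.2468, 0.3771]  mean=-1.0397  Neff=4.3237  idx=[7, 9, 9, 10, 11, 12, 12, 12, 12, 13, 13, 13, 13, 13]

resampled_idx = [7, 9, 9, 10, 11, 12, 12, 12, 12, 13, 13, 13, 13, 13]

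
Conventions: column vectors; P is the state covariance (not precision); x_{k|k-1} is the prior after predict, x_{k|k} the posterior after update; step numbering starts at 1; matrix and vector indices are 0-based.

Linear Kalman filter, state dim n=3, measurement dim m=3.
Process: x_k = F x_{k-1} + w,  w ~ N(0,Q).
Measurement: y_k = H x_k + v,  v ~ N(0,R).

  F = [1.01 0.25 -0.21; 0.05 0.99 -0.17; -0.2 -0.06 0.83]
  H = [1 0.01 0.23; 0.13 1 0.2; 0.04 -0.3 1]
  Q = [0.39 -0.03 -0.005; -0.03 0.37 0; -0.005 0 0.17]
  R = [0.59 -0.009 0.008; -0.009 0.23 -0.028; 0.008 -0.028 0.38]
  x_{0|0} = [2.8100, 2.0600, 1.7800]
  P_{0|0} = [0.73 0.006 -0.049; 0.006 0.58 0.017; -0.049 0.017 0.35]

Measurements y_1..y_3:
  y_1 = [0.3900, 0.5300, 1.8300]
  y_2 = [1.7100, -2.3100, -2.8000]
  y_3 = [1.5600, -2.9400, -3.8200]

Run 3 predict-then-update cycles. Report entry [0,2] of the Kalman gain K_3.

step 1: x^-=[2.9793, 1.8773, 0.7918]  P^-=[1.2084 0.1737 -0.2622; 0.1737 0.9461 -0.0819; -0.2622 -0.0819 0.4571]  S=[1.7051 0.2732 -0.1532; 0.2732 1.2136 -0.3271; -0.1532 -0.3271 0.9482]  K=[0.6536 0.0386 -0.1616; -0.0364 0.7600 -0.1221; -0.0669 0.1388 0.5340]  nu=[-2.7902, -1.8930, 1.4822]  x^+=[0.8429, 0.3592, 1.5072]  P^+=[0.4031 -0.0285 -0.0819; -0.0285 0.1845 -0.0115; -0.0819 -0.0115 0.1983]
step 2: x^-=[0.6247, 0.1416, 1.0608]  P^-=[0.8431 0.0321 -0.1953; 0.0321 0.5600 -0.0530; -0.1953 -0.0530 0.3511]  S=[1.3623 0.0973 -0.0827; 0.0973 0.7953 -0.1981; -0.0827 -0.1981 0.7982]  K=[0.5755 0.0214 -0.1494; -0.0361 0.6726 -0.1120; -0.0640 0.1151 0.4719]  nu=[0.8399, -2.7449, -3.8434]  x^+=[1.6237, -1.3044, -1.1227]  P^+=[0.3557 -0.0273 -0.0752; -0.0273 0.1640 -0.0114; -0.0752 -0.0114 0.1752]
step 3: x^-=[1.5496, -1.0193, -1.1783]  P^-=[0.7902 0.0237 -0.1755; 0.0237 0.5391 -0.0477; -0.1755 -0.0477 0.3309]  S=[1.3173 0.0867 -0.0674; 0.0867 0.7737 -0.1885; -0.0674 -0.1885 0.7747]  K=[0.5608 0.0209 -0.1412; -0.0357 0.6656 -0.1103; -0.0598 0.1129 0.4588]  nu=[0.2916, -1.8865, -3.0095]  x^+=[2.0986, -1.9535, -2.7895]  P^+=[0.3463 -0.0270 -0.0717; -0.0270 0.1622 -0.0111; -0.0717 -0.0111 0.1703]

K[0,2] = -0.1412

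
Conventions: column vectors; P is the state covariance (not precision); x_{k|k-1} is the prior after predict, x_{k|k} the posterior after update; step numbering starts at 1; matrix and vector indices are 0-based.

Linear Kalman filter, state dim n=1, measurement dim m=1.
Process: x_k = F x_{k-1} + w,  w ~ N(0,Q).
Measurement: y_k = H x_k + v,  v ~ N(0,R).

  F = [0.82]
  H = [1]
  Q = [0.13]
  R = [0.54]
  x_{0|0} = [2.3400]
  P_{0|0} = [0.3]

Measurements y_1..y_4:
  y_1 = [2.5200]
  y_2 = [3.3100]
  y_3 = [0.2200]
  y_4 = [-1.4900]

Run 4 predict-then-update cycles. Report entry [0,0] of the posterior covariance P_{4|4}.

step 1: x^-=[1.9188]  P^-=[0.3317]  S=[0.8717]  K=[0.3805]  nu=[0.6012]  x^+=[2.1476]  P^+=[0.2055]
step 2: x^-=[1.7610]  P^-=[0.2682]  S=[0.8082]  K=[0.3318]  nu=[1.5490]  x^+=[2.2750]  P^+=[0.1792]
step 3: x^-=[1.8655]  P^-=[0.2505]  S=[0.7905]  K=[0.3169]  nu=[-1.6455]  x^+=[1.3441]  P^+=[0.1711]
step 4: x^-=[1.1022]  P^-=[0.2451]  S=[0.7851]  K=[0.3122]  nu=[-2.5922]  x^+=[0.2930]  P^+=[0.1686]

P_post[0,0] = 0.1686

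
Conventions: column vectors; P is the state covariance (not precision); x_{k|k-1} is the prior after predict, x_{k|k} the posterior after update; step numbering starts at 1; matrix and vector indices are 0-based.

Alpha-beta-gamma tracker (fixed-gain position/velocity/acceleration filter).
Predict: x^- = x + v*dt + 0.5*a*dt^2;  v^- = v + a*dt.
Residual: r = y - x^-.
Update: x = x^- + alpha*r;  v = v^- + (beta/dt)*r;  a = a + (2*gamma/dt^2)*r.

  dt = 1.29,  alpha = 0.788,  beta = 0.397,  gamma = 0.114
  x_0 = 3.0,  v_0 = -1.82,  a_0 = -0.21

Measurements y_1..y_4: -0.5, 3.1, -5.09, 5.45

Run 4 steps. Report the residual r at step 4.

step 1: x_pred=0.4775  r=-0.9775  x^+=-0.2928  v^+=-2.3917  a^+=-0.3439
step 2: x_pred=-3.6643  r=6.7643  x^+=1.6660  v^+=-0.7537  a^+=0.5829
step 3: x_pred=1.1787  r=-6.2687  x^+=-3.7610  v^+=-1.9310  a^+=-0.2760
step 4: x_pred=-6.4817  r=11.9317  x^+=2.9205  v^+=1.3849  a^+=1.3587

resid = 11.9317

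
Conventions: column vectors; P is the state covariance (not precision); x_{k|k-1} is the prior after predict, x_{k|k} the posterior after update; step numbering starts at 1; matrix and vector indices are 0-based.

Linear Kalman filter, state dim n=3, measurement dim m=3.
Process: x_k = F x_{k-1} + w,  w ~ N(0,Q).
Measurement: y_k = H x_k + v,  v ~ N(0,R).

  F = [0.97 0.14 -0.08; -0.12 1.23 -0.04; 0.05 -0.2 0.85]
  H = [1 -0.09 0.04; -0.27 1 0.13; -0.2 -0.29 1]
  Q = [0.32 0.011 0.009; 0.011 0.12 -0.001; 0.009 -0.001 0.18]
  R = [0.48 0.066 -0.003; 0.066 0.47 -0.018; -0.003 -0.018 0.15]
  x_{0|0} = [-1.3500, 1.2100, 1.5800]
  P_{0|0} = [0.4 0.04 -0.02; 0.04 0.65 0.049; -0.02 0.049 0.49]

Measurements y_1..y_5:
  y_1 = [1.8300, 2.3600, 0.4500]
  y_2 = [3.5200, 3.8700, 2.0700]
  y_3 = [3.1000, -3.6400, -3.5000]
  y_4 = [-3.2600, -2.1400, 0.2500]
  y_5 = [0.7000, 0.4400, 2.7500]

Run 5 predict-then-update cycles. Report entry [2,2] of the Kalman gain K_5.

step 1: x^-=[-1.2665, 1.5871, 1.0335]  P^-=[0.7251 0.1205 -0.0404; 0.1205 1.0931 -0.1228; -0.0404 -0.1228 0.5419]  S=[1.1908 -0.1102 -0.1582; -0.1102 1.5310 -0.3463; -0.1582 -0.3463 0.9142]  K=[0.5728 -0.0476 -0.1599; 0.0372 0.6252 -0.2642; 0.1011 0.1411 0.7115]  nu=[3.1980, 0.2966, -0.3765]  x^+=[0.6115, 1.9910, 1.1309]  P^+=[0.2778 0.0861 0.0557; 0.0861 0.3168 0.0581; 0.0557 0.0581 0.1319]
step 2: x^-=[0.7814, 2.3303, 0.5936]  P^-=[0.6019 0.1273 0.0421; 0.1273 0.5729 -0.0223; 0.0421 -0.0223 0.2719]  S=[1.0676 -0.0119 -0.0882; -0.0119 1.0139 -0.1657; -0.0882 -0.1657 0.5050]  K=[0.5418 -0.0474 -0.1491; 0.0545 0.4874 -0.2541; 0.1008 0.0983 0.5844]  nu=[2.9246, 1.6735, 2.3085]  x^+=[1.9425, 2.7189, 2.4022]  P^+=[0.2625 0.0802 0.0526; 0.0802 0.2534 0.0425; 0.0526 0.0425 0.1084]
step 3: x^-=[2.0727, 3.0150, 1.5952]  P^-=[0.5853 0.1128 0.0412; 0.1128 0.4799 -0.0225; 0.0412 -0.0225 0.2576]  S=[1.0528 -0.0141 -0.0848; -0.0141 0.9273 -0.1396; -0.0848 -0.1396 0.4810]  K=[0.5352 -0.0572 -0.1480; 0.0515 0.4455 -0.2446; 0.0983 0.0879 0.5748]  nu=[1.2349, -6.3028, -3.8063]  x^+=[3.6574, 1.2016, -1.0253]  P^+=[0.2582 0.0743 0.0504; 0.0743 0.2324 0.0374; 0.0504 0.0374 0.1053]
step 4: x^-=[3.7979, 1.0801, -0.9290]  P^-=[0.5797 0.1033 0.0404; 0.1033 0.4504 -0.0228; 0.0404 -0.0228 0.2561]  S=[1.0486 -0.0197 -0.0827; -0.0197 0.9024 -0.1305; -0.0827 -0.1305 0.4762]  K=[0.5328 -0.0626 -0.1463; 0.0483 0.4314 -0.2390; 0.0971 0.0848 0.5748]  nu=[-6.9235, -2.0739, 2.2518]  x^+=[-0.0906, -0.6869, -0.4831]  P^+=[0.2565 0.0712 0.0495; 0.0712 0.2248 0.0357; 0.0495 0.0357 0.1047]
step 5: x^-=[-0.1454, -0.8147, -0.2778]  P^-=[0.5772 0.0988 0.0402; 0.0988 0.4399 -0.0229; 0.0402 -0.0229 0.2559]  S=[1.0468 -0.0228 -0.0814; -0.0228 0.8942 -0.1271; -0.0814 -0.1271 0.4746]  K=[0.5318 -0.0651 -0.1451; 0.0465 0.4264 -0.2365; 0.0967 0.0837 0.5752]  nu=[0.7832, 1.2516, 2.7625]  x^+=[-0.2113, -0.8978, 1.4916]  P^+=[0.2557 0.0698 0.0492; 0.0698 0.2220 0.0351; 0.0492 0.0351 0.1045]

K[2,2] = 0.5752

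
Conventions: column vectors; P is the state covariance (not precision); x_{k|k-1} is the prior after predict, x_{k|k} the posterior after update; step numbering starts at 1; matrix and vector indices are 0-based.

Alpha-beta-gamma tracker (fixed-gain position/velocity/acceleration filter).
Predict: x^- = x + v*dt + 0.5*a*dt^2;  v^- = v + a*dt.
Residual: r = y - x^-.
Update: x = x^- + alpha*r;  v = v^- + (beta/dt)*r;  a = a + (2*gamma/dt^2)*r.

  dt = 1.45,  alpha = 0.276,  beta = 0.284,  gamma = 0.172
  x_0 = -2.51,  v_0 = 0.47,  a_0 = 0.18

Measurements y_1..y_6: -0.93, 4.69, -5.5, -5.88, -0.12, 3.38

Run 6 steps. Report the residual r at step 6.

step 1: x_pred=-1.6393  r=0.7093  x^+=-1.4435  v^+=0.8699  a^+=0.2960
step 2: x_pred=0.1291  r=4.5609  x^+=1.3879  v^+=2.1925  a^+=1.0423
step 3: x_pred=5.6627  r=-11.1627  x^+=2.5818  v^+=1.5175  a^+=-0.7841
step 4: x_pred=3.9578  r=-9.8378  x^+=1.2426  v^+=-1.5464  a^+=-2.3937
step 5: x_pred=-3.5160  r=3.3960  x^+=-2.5787  v^+=-4.3521  a^+=-1.8381
step 6: x_pred=-10.8215  r=14.2015  x^+=-6.9019  v^+=-4.2358  a^+=0.4855

resid = 14.2015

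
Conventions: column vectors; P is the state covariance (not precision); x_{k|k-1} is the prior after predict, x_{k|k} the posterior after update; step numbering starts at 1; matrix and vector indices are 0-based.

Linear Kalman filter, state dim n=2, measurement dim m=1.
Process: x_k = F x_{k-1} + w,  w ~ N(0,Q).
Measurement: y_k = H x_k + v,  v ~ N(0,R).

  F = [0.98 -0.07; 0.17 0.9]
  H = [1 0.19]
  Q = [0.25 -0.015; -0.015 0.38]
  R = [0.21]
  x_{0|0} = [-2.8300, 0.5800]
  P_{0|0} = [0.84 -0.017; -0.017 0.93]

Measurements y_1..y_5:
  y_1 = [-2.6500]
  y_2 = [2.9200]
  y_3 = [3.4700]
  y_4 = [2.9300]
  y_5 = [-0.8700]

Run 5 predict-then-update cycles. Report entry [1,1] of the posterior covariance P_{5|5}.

step 1: x^-=[-2.8140, 0.0409]  P^-=[1.0636 0.0516; 0.0516 1.1524]  S=[1.3348]  K=[0.8042; 0.2027]  nu=[0.1562]  x^+=[-2.6884, 0.0726]  P^+=[0.2004 -0.1660; -0.1660 1.0976]
step 2: x^-=[-2.6397, -0.3917]  P^-=[0.4706 -0.1952; -0.1952 1.2240]  S=[0.6506]  K=[0.6663; 0.0575]  nu=[5.6341]  x^+=[1.1145, -0.0679]  P^+=[0.1817 -0.2201; -0.2201 1.2219]
step 3: x^-=[1.0969, 0.1283]  P^-=[0.4607 -0.2532; -0.2532 1.3076]  S=[0.6217]  K=[0.6637; -0.0076]  nu=[2.3487]  x^+=[2.6557, 0.1104]  P^+=[0.1869 -0.2500; -0.2500 1.3076]
step 4: x^-=[2.5949, 0.5508]  P^-=[0.4702 -0.2838; -0.2838 1.3680]  S=[0.6217]  K=[0.6695; -0.0384]  nu=[0.2305]  x^+=[2.7492, 0.5419]  P^+=[0.1915 -0.2678; -0.2678 1.3671]
step 5: x^-=[2.6563, 0.9551]  P^-=[0.4773 -0.3023; -0.3023 1.4109]  S=[0.6234]  K=[0.6736; -0.0548]  nu=[-3.7077]  x^+=[0.1589, 1.1584]  P^+=[0.1945 -0.2792; -0.2792 1.4091]

P_post[1,1] = 1.4091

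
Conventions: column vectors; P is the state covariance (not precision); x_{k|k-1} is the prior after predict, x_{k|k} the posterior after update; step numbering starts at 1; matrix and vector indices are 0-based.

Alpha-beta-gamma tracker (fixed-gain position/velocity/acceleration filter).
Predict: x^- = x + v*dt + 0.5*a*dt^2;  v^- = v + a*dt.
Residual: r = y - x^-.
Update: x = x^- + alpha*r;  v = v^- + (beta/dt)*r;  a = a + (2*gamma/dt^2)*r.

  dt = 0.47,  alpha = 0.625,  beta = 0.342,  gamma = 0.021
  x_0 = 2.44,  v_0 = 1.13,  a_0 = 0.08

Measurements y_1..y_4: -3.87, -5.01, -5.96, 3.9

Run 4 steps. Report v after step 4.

step 1: x_pred=2.9799  r=-6.8499  x^+=-1.3013  v^+=-3.8168  a^+=-1.2224
step 2: x_pred=-3.2302  r=-1.7798  x^+=-4.3426  v^+=-5.6864  a^+=-1.5608
step 3: x_pred=-7.1876  r=1.2276  x^+=-6.4203  v^+=-5.5267  a^+=-1.3274
step 4: x_pred=-9.1645  r=13.0645  x^+=-0.9992  v^+=3.3559  a^+=1.1566

v_post = 3.3559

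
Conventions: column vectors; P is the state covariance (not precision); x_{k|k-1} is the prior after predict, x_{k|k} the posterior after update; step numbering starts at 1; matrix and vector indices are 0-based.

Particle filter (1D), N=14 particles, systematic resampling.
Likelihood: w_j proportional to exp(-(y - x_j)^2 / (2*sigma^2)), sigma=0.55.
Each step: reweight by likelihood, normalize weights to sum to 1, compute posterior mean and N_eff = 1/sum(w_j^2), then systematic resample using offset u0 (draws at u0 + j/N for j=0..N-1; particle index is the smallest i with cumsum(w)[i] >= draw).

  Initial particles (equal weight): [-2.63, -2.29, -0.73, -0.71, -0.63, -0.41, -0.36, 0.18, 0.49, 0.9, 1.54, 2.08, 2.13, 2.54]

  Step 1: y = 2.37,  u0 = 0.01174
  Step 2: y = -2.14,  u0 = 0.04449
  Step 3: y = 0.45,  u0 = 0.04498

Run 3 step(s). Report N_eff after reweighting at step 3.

N_eff = 14.0000

step 1: w=[0.0000, 0.0000, 0.0000, 0.0000, 0.0000, 0.0000, 0.0000, 0.0001, 0.0009, 0.0091, 0.1038, 0.2821, 0.2948, 0.3091]  mean=2.1684  Neff=3.6644  idx=[10, 10, 11, 11, 11, 11, 12, 12, 12, 12, 13, 13, 13, 13]
step 2: w=[0.4987, 0.4987, 0.0004, 0.0004, 0.0004, 0.0004, 0.0002, 0.0002, 0.0002, 0.0002, 0.0000, 0.0000, 0.0000, 0.0000]  mean=1.5414  Neff=2.0104  idx=[0, 0, 0, 0, 0, 0, 0, 1, 1, 1, 1, 1, 1, 1]
step 3: w=[0.0714, 0.0714, 0.0714, 0.0714, 0.0714, 0.0714, 0.0714, 0.0714, 0.0714, 0.0714, 0.0714, 0.0714, 0.0714, 0.0714]  mean=1.5400  Neff=14.0000  idx=[0, 1, 2, 3, 4, 5, 6, 7, 8, 9, 10, 11, 12, 13]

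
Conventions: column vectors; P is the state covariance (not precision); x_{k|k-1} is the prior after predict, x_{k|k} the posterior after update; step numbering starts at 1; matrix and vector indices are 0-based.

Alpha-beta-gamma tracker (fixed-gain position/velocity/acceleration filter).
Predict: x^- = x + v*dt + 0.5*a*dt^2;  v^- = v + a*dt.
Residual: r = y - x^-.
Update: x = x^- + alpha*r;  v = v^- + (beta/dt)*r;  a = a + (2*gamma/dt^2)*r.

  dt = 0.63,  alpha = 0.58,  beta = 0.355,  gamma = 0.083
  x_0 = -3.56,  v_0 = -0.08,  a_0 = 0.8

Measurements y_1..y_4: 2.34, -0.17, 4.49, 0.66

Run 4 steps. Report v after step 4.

v_post = 2.6148

step 1: x_pred=-3.4516  r=5.7916  x^+=-0.0925  v^+=3.6875  a^+=3.2223
step 2: x_pred=2.8701  r=-3.0401  x^+=1.1069  v^+=4.0045  a^+=1.9508
step 3: x_pred=4.0168  r=0.4732  x^+=4.2913  v^+=5.5001  a^+=2.1487
step 4: x_pred=8.1828  r=-7.5228  x^+=3.8196  v^+=2.6148  a^+=-0.9976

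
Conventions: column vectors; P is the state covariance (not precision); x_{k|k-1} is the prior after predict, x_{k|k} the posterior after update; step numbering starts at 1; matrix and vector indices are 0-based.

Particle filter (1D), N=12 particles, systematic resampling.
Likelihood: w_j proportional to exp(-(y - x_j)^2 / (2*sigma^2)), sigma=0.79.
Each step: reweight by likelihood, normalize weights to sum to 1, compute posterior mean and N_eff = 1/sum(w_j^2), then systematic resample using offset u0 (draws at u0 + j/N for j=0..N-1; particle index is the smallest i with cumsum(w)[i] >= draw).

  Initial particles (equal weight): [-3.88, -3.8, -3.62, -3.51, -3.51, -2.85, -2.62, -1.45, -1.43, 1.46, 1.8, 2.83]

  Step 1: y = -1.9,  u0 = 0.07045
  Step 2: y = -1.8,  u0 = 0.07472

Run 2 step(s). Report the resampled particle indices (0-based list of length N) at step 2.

step 1: w=[0.0132, 0.0169, 0.0285, 0.0383, 0.0383, 0.1481, 0.2015, 0.2595, 0.2557, 0.0000, 0.0000, 0.0000]  mean=-2.1792  Neff=5.0136  idx=[3, 5, 5, 6, 6, 7, 7, 7, 7, 8, 8, 8]
step 2: w=[0.0114, 0.0492, 0.0492, 0.0694, 0.0694, 0.1079, 0.1079, 0.1079, 0.1079, 0.1066, 0.1066, 0.1066]  mean=-1.7674  Neff=10.4981  idx=[2, 3, 4, 5, 6, 7, 8, 8, 9, 10, 11, 11]

resampled_idx = [2, 3, 4, 5, 6, 7, 8, 8, 9, 10, 11, 11]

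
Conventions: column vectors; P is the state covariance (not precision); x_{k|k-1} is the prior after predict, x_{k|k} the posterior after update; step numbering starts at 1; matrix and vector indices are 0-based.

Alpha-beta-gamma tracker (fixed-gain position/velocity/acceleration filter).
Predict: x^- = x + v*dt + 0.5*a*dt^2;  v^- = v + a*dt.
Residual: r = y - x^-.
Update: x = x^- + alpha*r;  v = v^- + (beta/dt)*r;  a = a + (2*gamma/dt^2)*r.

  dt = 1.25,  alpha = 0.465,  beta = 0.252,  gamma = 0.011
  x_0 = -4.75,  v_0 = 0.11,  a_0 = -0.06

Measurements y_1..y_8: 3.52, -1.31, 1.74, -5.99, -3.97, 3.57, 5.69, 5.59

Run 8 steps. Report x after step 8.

step 1: x_pred=-4.6594  r=8.1794  x^+=-0.8560  v^+=1.6840  a^+=0.0552
step 2: x_pred=1.2921  r=-2.6021  x^+=0.0821  v^+=1.2283  a^+=0.0185
step 3: x_pred=1.6320  r=0.1080  x^+=1.6822  v^+=1.2733  a^+=0.0200
step 4: x_pred=3.2895  r=-9.2795  x^+=-1.0255  v^+=-0.5724  a^+=-0.1106
step 5: x_pred=-1.8274  r=-2.1426  x^+=-2.8237  v^+=-1.1426  a^+=-0.1408
step 6: x_pred=-4.3620  r=7.9320  x^+=-0.6736  v^+=0.2805  a^+=-0.0291
step 7: x_pred=-0.3457  r=6.0357  x^+=2.4609  v^+=1.4609  a^+=0.0559
step 8: x_pred=4.3307  r=1.2593  x^+=4.9163  v^+=1.7847  a^+=0.0736

x_post = 4.9163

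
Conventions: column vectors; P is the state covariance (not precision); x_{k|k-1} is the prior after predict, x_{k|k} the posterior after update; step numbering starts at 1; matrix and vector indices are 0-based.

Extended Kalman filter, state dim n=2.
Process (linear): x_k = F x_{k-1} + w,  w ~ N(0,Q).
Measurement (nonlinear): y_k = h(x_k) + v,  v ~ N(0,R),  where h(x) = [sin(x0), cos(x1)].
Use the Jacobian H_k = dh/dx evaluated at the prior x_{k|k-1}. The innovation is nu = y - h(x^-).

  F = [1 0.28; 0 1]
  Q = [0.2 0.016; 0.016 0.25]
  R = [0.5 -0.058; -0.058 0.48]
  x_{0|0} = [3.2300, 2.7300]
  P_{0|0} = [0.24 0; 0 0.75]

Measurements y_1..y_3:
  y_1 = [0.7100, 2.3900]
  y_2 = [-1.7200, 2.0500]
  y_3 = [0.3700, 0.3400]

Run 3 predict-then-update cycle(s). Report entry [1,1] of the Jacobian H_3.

H_jac[1,1] = -0.2276

step 1: x^-=[3.9944, 2.7300]  P^-=[0.4988 0.2260; 0.2260 1.0000]  H_jac=[-0.6579 0.0000; 0.0000 -0.4001]  S=[0.7159 0.0015; 0.0015 0.6401]  K=[-0.4581 -0.1402; -0.2064 -0.6246]  nu=[1.4631, 3.3065]  x^+=[2.8606, 0.3629]  P^+=[0.3358 0.1018; 0.1018 0.7194]
step 2: x^-=[2.9622, 0.3629]  P^-=[0.6492 0.3192; 0.3192 0.9694]  H_jac=[-0.9839 0.0000; 0.0000 -0.3550]  S=[1.1285 0.0535; 0.0535 0.6021]  K=[-0.5595 -0.1385; -0.2523 -0.5491]  nu=[-1.8985, 1.1151]  x^+=[3.8699, 0.2296]  P^+=[0.2761 0.0959; 0.0959 0.7012]
step 3: x^-=[3.9342, 0.2296]  P^-=[0.5848 0.3082; 0.3082 0.9512]  H_jac=[-0.7020 0.0000; 0.0000 -0.2276]  S=[0.7882 -0.0088; -0.0088 0.5293]  K=[-0.5224 -0.1412; -0.2791 -0.4137]  nu=[1.0822, -0.6338]  x^+=[3.4583, 0.1898]  P^+=[0.3604 0.1646; 0.1646 0.8013]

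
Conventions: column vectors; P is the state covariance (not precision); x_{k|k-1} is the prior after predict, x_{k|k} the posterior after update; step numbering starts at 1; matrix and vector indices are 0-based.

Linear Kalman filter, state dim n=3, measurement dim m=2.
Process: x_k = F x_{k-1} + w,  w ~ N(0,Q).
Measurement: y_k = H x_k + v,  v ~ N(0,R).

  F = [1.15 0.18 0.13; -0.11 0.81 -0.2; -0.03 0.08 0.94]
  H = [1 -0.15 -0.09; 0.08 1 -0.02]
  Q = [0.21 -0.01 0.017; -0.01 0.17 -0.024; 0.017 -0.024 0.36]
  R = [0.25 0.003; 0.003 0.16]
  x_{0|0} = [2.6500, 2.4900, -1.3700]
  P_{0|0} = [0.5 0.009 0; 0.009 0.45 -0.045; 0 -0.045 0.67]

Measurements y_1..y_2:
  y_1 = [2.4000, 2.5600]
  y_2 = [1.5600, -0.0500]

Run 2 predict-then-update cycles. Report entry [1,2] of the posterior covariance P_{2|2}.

P_post[1,2] = -0.0628

step 1: x^-=[3.3176, 1.9994, -1.1681]  P^-=[0.8988 -0.0200 0.0808; -0.0200 0.5111 -0.1530; 0.0808 -0.1530 0.9485]  S=[1.1553 -0.0087; -0.0087 0.6799]  K=[0.7749 0.0839; -0.0661 0.7530; 0.0141 -0.2432]  nu=[-0.7228, 0.2718]  x^+=[2.7803, 2.2519, -1.2444]  P^+=[0.2014 0.0012 0.0804; 0.0012 0.1196 -0.0272; 0.0804 -0.0272 0.9080]
step 2: x^-=[3.4409, 1.7671, -1.0730]  P^-=[0.5189 -0.0620 0.2046; -0.0620 0.2994 -0.2144; 0.2046 -0.2144 1.1546]  S=[0.7610 -0.0465; -0.0465 0.4611]  K=[0.6708 0.0143; -0.0761 0.6400; 0.1462 -0.4648]  nu=[-1.7124, -2.1138]  x^+=[2.2621, 0.5444, -0.3409]  P^+=[0.1773 -0.0075 0.1187; -0.0075 0.1015 -0.0628; 0.1187 -0.0628 1.0325]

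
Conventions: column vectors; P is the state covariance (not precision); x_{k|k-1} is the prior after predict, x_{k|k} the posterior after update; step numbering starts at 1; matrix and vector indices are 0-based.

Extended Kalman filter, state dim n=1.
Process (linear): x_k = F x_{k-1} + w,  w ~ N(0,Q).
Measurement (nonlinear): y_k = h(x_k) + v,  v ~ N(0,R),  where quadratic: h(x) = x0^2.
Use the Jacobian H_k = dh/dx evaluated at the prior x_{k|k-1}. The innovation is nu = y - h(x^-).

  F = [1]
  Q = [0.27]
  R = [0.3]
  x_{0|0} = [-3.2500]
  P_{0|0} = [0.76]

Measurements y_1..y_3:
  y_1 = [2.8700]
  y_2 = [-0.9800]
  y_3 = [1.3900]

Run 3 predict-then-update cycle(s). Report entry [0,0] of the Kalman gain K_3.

K[0,0] = -0.4254

step 1: x^-=[-3.2500]  P^-=[1.0300]  H_jac=[-6.5000]  S=[43.8175]  K=[-0.1528]  nu=[-7.6925]  x^+=[-2.0746]  P^+=[0.0071]
step 2: x^-=[-2.0746]  P^-=[0.2771]  H_jac=[-4.1493]  S=[5.0699]  K=[-0.2267]  nu=[-5.2841]  x^+=[-0.8765]  P^+=[0.0164]
step 3: x^-=[-0.8765]  P^-=[0.2864]  H_jac=[-1.7530]  S=[1.1801]  K=[-0.4254]  nu=[0.6218]  x^+=[-1.1410]  P^+=[0.0728]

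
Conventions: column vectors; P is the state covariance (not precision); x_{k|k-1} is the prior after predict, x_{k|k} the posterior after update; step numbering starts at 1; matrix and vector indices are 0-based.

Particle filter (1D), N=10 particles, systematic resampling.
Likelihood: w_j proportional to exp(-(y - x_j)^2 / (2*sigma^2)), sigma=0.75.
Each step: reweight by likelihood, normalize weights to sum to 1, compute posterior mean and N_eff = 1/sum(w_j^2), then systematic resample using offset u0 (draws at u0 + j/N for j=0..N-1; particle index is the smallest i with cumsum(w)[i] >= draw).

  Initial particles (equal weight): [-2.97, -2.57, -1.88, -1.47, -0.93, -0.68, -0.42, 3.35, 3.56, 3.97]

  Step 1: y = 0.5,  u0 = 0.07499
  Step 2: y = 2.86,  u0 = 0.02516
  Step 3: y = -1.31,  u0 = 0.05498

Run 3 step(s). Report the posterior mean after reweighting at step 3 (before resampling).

post_mean = -0.4555

step 1: w=[0.0000, 0.0002, 0.0068, 0.0330, 0.1686, 0.3011, 0.4892, 0.0008, 0.0003, 0.0000]  mean=-0.6254  Neff=2.7808  idx=[4, 4, 5, 5, 5, 6, 6, 6, 6, 6]
step 2: w=[0.0071, 0.0071, 0.0363, 0.0363, 0.0363, 0.1754, 0.1754, 0.1754, 0.1754, 0.1754]  mean=-0.4555  Neff=6.3345  idx=[2, 5, 5, 6, 6, 7, 7, 8, 9, 9]
step 3: w=[0.1364, 0.0960, 0.0960, 0.0960, 0.0960, 0.0960, 0.0960, 0.0960, 0.0960, 0.0960]  mean=-0.4555  Neff=9.8553  idx=[0, 1, 2, 3, 4, 5, 6, 7, 8, 9]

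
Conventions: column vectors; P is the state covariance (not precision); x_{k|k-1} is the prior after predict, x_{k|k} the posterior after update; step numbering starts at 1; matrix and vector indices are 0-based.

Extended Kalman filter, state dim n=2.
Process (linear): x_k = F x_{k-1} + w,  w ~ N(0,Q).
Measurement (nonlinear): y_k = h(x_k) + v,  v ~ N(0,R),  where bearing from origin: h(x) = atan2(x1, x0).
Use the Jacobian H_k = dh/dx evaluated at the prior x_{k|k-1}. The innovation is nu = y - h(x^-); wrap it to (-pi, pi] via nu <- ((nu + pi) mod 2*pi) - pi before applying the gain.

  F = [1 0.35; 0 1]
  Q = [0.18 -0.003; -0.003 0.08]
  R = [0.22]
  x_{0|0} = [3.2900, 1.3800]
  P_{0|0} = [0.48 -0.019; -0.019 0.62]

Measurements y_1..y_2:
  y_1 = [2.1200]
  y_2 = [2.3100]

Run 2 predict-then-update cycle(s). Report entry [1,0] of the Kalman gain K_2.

step 1: x^-=[3.7730, 1.3800]  P^-=[0.7227 0.1950; 0.1950 0.7000]  H_jac=[-0.0855 0.2338]  S=[0.2557]  K=[-0.0634; 0.5747]  nu=[1.7694]  x^+=[3.6609, 2.3968]  P^+=[0.7216 0.2043; 0.2043 0.6155]
step 2: x^-=[4.4998, 2.3968]  P^-=[1.1200 0.4168; 0.4168 0.6955]  H_jac=[-0.0922 0.1731]  S=[0.2371]  K=[-0.1313; 0.3458]  nu=[1.8206]  x^+=[4.2607, 3.0264]  P^+=[1.1160 0.4275; 0.4275 0.6672]

K[1,0] = 0.3458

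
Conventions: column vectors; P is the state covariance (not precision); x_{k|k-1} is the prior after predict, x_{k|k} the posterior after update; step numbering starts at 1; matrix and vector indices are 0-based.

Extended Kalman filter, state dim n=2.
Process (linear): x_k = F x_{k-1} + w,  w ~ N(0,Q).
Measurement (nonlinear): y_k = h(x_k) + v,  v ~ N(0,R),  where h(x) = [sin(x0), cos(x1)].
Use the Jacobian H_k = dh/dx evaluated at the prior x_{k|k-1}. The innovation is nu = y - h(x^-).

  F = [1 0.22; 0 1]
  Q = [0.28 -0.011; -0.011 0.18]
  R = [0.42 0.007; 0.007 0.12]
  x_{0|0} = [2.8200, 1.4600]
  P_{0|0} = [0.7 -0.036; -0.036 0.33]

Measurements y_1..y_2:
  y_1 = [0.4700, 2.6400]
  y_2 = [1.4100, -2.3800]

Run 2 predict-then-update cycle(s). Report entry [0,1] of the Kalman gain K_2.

K[0,1] = 0.0405

step 1: x^-=[3.1412, 1.4600]  P^-=[0.9801 0.0256; 0.0256 0.5100]  H_jac=[-1.0000 0.0000; 0.0000 -0.9939]  S=[1.4001 0.0324; 0.0324 0.6238]  K=[-0.6999 -0.0044; 0.0005 -0.8126]  nu=[0.4696, 2.5294]  x^+=[2.8014, -0.5952]  P^+=[0.2940 0.0055; 0.0055 0.0981]
step 2: x^-=[2.6705, -0.5952]  P^-=[0.5812 0.0160; 0.0160 0.2781]  H_jac=[-0.8911 0.0000; 0.0000 0.5607]  S=[0.8814 -0.0010; -0.0010 0.2074]  K=[-0.5875 0.0405; -0.0154 0.7517]  nu=[0.9561, -3.2080]  x^+=[1.9789, -3.0213]  P^+=[0.2766 0.0013; 0.0013 0.1607]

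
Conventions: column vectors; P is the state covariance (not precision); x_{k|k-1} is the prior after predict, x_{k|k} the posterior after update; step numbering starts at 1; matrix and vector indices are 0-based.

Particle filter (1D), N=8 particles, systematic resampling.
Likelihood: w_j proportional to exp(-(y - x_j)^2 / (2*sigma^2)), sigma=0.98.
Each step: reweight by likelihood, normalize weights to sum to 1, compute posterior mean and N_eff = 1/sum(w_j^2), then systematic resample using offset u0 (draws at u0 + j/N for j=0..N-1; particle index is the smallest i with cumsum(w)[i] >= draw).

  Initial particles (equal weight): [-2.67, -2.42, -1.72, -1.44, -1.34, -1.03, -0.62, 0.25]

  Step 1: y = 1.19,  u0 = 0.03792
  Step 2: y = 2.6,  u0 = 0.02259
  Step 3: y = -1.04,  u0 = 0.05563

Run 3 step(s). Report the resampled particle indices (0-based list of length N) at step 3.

resampled_idx = [0, 0, 1, 2, 3, 5, 6, 7]

step 1: w=[0.0004, 0.0012, 0.0126, 0.0282, 0.0369, 0.0795, 0.1880, 0.6531]  mean=-0.1510  Neff=2.1251  idx=[3, 6, 6, 7, 7, 7, 7, 7]
step 2: w=[0.0007, 0.0155, 0.0155, 0.1936, 0.1936, 0.1936, 0.1936, 0.1936]  mean=0.2218  Neff=5.3198  idx=[2, 3, 4, 4, 5, 6, 6, 7]
step 3: w=[0.2366, 0.1091, 0.1091, 0.1091, 0.1091, 0.1091, 0.1091, 0.1091]  mean=0.0442  Neff=7.1821  idx=[0, 0, 1, 2, 3, 5, 6, 7]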